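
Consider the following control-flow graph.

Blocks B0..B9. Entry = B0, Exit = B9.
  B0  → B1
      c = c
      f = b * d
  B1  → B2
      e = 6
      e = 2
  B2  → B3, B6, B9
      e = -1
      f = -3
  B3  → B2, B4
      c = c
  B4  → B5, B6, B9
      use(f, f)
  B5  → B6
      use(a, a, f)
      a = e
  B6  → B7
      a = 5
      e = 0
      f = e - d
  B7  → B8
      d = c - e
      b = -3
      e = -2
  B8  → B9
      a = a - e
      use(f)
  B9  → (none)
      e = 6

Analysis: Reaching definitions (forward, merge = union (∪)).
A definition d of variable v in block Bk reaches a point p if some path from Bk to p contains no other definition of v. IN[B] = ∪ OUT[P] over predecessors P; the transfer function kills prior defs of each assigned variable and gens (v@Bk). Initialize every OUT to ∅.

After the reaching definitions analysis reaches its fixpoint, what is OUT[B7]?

Converged values:
  B0:  IN={}  OUT={c@B0, f@B0}
  B1:  IN={c@B0, f@B0}  OUT={c@B0, e@B1, f@B0}
  B2:  IN={c@B0, c@B3, e@B1, e@B2, f@B0, f@B2}  OUT={c@B0, c@B3, e@B2, f@B2}
  B3:  IN={c@B0, c@B3, e@B2, f@B2}  OUT={c@B3, e@B2, f@B2}
  B4:  IN={c@B3, e@B2, f@B2}  OUT={c@B3, e@B2, f@B2}
  B5:  IN={c@B3, e@B2, f@B2}  OUT={a@B5, c@B3, e@B2, f@B2}
  B6:  IN={a@B5, c@B0, c@B3, e@B2, f@B2}  OUT={a@B6, c@B0, c@B3, e@B6, f@B6}
  B7:  IN={a@B6, c@B0, c@B3, e@B6, f@B6}  OUT={a@B6, b@B7, c@B0, c@B3, d@B7, e@B7, f@B6}
  B8:  IN={a@B6, b@B7, c@B0, c@B3, d@B7, e@B7, f@B6}  OUT={a@B8, b@B7, c@B0, c@B3, d@B7, e@B7, f@B6}
  B9:  IN={a@B8, b@B7, c@B0, c@B3, d@B7, e@B2, e@B7, f@B2, f@B6}  OUT={a@B8, b@B7, c@B0, c@B3, d@B7, e@B9, f@B2, f@B6}

Merge at B7: IN[B7] = OUT[B6] = {a@B6, c@B0, c@B3, e@B6, f@B6}
Applying B7's transfer function to that IN value gives OUT[B7] (row B7 above).

Answer: {a@B6, b@B7, c@B0, c@B3, d@B7, e@B7, f@B6}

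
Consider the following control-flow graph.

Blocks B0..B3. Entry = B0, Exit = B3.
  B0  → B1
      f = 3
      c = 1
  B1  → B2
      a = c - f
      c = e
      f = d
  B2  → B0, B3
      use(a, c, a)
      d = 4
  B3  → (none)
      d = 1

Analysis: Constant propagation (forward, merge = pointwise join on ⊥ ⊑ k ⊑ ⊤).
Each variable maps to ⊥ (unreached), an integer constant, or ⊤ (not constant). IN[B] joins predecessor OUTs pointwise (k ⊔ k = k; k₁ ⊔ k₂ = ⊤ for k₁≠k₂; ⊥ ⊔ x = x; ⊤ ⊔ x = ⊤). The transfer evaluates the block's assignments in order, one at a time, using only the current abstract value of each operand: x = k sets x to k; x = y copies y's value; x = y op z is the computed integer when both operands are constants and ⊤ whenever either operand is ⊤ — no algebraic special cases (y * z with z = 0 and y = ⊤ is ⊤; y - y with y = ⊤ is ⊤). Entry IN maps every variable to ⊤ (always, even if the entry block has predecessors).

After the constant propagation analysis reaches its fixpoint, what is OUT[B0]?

Per-block solution:
  B0: | IN=(all ⊤) | OUT={c:1, f:3; rest ⊤}
  B1: | IN={c:1, f:3; rest ⊤} | OUT={a:-2; rest ⊤}
  B2: | IN={a:-2; rest ⊤} | OUT={a:-2, d:4; rest ⊤}
  B3: | IN={a:-2, d:4; rest ⊤} | OUT={a:-2, d:1; rest ⊤}

Merge at B0 (entry node, so the boundary value (all ⊤) is joined with the incoming edge(s)): IN[B0] = (all ⊤) ⊔ OUT[B2] = {a: ⊤, b: ⊤, c: ⊤, d: ⊤, e: ⊤, f: ⊤}
Applying B0's transfer function to that IN value gives OUT[B0] (row B0 above).

Answer: {a: ⊤, b: ⊤, c: 1, d: ⊤, e: ⊤, f: 3}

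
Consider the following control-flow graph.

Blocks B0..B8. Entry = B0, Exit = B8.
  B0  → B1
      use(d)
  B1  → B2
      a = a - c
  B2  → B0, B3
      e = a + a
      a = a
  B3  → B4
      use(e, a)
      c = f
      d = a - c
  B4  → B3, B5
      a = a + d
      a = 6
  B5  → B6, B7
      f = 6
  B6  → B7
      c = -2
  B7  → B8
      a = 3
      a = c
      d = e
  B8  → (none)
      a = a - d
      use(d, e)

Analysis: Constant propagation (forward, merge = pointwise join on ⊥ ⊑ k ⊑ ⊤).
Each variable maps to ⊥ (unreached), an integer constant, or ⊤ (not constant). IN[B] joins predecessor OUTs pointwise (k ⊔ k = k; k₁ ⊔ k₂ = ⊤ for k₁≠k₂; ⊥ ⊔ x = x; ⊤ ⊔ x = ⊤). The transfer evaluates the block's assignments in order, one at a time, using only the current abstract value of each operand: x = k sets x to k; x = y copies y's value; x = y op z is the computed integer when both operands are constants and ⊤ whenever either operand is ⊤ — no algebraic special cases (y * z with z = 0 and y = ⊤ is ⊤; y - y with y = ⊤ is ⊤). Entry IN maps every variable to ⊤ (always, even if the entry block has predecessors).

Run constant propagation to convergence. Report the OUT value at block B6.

Per-block solution:
  B0: | IN=(all ⊤) | OUT=(all ⊤)
  B1: | IN=(all ⊤) | OUT=(all ⊤)
  B2: | IN=(all ⊤) | OUT=(all ⊤)
  B3: | IN=(all ⊤) | OUT=(all ⊤)
  B4: | IN=(all ⊤) | OUT={a:6; rest ⊤}
  B5: | IN={a:6; rest ⊤} | OUT={a:6, f:6; rest ⊤}
  B6: | IN={a:6, f:6; rest ⊤} | OUT={a:6, c:-2, f:6; rest ⊤}
  B7: | IN={a:6, f:6; rest ⊤} | OUT={f:6; rest ⊤}
  B8: | IN={f:6; rest ⊤} | OUT={f:6; rest ⊤}

Merge at B6: IN[B6] = OUT[B5] = {a: 6, b: ⊤, c: ⊤, d: ⊤, e: ⊤, f: 6}
Applying B6's transfer function to that IN value gives OUT[B6] (row B6 above).

Answer: {a: 6, b: ⊤, c: -2, d: ⊤, e: ⊤, f: 6}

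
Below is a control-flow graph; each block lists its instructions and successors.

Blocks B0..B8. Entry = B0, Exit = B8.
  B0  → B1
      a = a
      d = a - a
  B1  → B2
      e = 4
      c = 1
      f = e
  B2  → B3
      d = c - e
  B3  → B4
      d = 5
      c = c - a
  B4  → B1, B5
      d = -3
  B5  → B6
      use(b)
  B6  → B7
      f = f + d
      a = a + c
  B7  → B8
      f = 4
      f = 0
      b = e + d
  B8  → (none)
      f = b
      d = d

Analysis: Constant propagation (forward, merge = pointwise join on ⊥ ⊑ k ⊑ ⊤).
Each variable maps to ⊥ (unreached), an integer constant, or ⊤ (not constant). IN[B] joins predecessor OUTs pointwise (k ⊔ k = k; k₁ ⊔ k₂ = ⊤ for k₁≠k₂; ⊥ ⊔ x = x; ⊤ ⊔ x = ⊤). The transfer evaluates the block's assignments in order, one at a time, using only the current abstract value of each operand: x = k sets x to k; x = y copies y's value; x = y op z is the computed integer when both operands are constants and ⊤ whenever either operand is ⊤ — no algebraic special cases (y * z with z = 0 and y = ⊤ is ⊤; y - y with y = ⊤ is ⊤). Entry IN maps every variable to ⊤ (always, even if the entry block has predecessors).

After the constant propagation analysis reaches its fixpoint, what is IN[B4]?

Answer: {a: ⊤, b: ⊤, c: ⊤, d: 5, e: 4, f: 4}

Derivation:
Fixpoint table:
  B0: | IN=(all ⊤) | OUT=(all ⊤)
  B1: | IN=(all ⊤) | OUT={c:1, e:4, f:4; rest ⊤}
  B2: | IN={c:1, e:4, f:4; rest ⊤} | OUT={c:1, d:-3, e:4, f:4; rest ⊤}
  B3: | IN={c:1, d:-3, e:4, f:4; rest ⊤} | OUT={d:5, e:4, f:4; rest ⊤}
  B4: | IN={d:5, e:4, f:4; rest ⊤} | OUT={d:-3, e:4, f:4; rest ⊤}
  B5: | IN={d:-3, e:4, f:4; rest ⊤} | OUT={d:-3, e:4, f:4; rest ⊤}
  B6: | IN={d:-3, e:4, f:4; rest ⊤} | OUT={d:-3, e:4, f:1; rest ⊤}
  B7: | IN={d:-3, e:4, f:1; rest ⊤} | OUT={b:1, d:-3, e:4, f:0; rest ⊤}
  B8: | IN={b:1, d:-3, e:4, f:0; rest ⊤} | OUT={b:1, d:-3, e:4, f:1; rest ⊤}

Merge at B4: IN[B4] = OUT[B3] = {a: ⊤, b: ⊤, c: ⊤, d: 5, e: 4, f: 4}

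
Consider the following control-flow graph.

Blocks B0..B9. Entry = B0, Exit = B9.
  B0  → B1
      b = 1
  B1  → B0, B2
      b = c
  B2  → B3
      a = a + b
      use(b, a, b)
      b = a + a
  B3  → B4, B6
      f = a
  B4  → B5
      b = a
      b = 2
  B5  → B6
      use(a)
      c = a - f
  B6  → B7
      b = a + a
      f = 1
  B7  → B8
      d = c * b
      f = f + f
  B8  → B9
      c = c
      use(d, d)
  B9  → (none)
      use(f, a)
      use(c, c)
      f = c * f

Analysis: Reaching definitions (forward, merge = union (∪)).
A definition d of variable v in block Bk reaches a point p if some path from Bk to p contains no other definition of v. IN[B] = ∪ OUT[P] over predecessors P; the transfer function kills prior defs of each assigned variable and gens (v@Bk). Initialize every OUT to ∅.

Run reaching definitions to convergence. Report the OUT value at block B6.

Answer: {a@B2, b@B6, c@B5, f@B6}

Working:
Converged values:
  B0:  IN={b@B1}  OUT={b@B0}
  B1:  IN={b@B0}  OUT={b@B1}
  B2:  IN={b@B1}  OUT={a@B2, b@B2}
  B3:  IN={a@B2, b@B2}  OUT={a@B2, b@B2, f@B3}
  B4:  IN={a@B2, b@B2, f@B3}  OUT={a@B2, b@B4, f@B3}
  B5:  IN={a@B2, b@B4, f@B3}  OUT={a@B2, b@B4, c@B5, f@B3}
  B6:  IN={a@B2, b@B2, b@B4, c@B5, f@B3}  OUT={a@B2, b@B6, c@B5, f@B6}
  B7:  IN={a@B2, b@B6, c@B5, f@B6}  OUT={a@B2, b@B6, c@B5, d@B7, f@B7}
  B8:  IN={a@B2, b@B6, c@B5, d@B7, f@B7}  OUT={a@B2, b@B6, c@B8, d@B7, f@B7}
  B9:  IN={a@B2, b@B6, c@B8, d@B7, f@B7}  OUT={a@B2, b@B6, c@B8, d@B7, f@B9}

Merge at B6: IN[B6] = OUT[B3] ⊔ OUT[B5] = {a@B2, b@B2, b@B4, c@B5, f@B3}
Applying B6's transfer function to that IN value gives OUT[B6] (row B6 above).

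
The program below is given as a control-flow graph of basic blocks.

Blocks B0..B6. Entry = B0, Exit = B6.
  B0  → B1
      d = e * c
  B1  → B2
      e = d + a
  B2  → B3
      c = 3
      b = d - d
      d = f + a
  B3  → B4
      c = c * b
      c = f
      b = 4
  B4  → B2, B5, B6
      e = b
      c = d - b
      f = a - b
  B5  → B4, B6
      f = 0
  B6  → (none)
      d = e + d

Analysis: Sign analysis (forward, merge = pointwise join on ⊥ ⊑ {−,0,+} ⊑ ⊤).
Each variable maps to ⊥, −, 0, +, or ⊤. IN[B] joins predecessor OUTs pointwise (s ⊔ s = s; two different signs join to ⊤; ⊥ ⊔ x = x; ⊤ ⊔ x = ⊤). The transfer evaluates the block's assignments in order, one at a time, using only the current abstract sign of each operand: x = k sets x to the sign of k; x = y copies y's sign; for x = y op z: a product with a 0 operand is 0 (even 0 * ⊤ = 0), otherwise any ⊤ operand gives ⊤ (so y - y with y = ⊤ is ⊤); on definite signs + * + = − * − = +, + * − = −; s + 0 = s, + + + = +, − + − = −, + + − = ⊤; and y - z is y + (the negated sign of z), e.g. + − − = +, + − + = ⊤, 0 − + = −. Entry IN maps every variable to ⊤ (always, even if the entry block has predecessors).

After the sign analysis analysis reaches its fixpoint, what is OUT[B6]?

Answer: {a: ⊤, b: +, c: ⊤, d: ⊤, e: +, f: ⊤}

Working:
Converged values:
  B0:   IN=(all ⊤)   OUT=(all ⊤)
  B1:   IN=(all ⊤)   OUT=(all ⊤)
  B2:   IN=(all ⊤)   OUT={c:+; rest ⊤}
  B3:   IN={c:+; rest ⊤}   OUT={b:+; rest ⊤}
  B4:   IN={b:+; rest ⊤}   OUT={b:+, e:+; rest ⊤}
  B5:   IN={b:+, e:+; rest ⊤}   OUT={b:+, e:+, f:0; rest ⊤}
  B6:   IN={b:+, e:+; rest ⊤}   OUT={b:+, e:+; rest ⊤}

Merge at B6: IN[B6] = OUT[B4] ⊔ OUT[B5] = {a: ⊤, b: +, c: ⊤, d: ⊤, e: +, f: ⊤}
Applying B6's transfer function to that IN value gives OUT[B6] (row B6 above).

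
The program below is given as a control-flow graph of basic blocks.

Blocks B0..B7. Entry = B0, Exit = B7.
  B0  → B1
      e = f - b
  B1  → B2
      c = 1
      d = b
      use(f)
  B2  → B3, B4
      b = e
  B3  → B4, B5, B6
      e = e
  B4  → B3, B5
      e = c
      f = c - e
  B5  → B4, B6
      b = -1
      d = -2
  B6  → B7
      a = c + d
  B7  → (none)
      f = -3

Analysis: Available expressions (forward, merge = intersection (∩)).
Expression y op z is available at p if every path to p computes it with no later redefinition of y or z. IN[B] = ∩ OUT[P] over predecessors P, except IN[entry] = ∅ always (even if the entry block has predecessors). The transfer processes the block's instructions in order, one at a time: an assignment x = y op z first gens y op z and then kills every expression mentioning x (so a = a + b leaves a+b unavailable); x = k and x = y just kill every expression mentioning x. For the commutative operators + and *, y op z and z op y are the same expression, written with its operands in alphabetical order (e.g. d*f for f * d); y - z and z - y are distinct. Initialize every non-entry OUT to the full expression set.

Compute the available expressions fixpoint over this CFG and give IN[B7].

Converged values:
  B0:   IN={}   OUT={f-b}
  B1:   IN={f-b}   OUT={f-b}
  B2:   IN={f-b}   OUT={}
  B3:   IN={}   OUT={}
  B4:   IN={}   OUT={c-e}
  B5:   IN={}   OUT={}
  B6:   IN={}   OUT={c+d}
  B7:   IN={c+d}   OUT={c+d}

Merge at B7: IN[B7] = OUT[B6] = {c+d}

Answer: {c+d}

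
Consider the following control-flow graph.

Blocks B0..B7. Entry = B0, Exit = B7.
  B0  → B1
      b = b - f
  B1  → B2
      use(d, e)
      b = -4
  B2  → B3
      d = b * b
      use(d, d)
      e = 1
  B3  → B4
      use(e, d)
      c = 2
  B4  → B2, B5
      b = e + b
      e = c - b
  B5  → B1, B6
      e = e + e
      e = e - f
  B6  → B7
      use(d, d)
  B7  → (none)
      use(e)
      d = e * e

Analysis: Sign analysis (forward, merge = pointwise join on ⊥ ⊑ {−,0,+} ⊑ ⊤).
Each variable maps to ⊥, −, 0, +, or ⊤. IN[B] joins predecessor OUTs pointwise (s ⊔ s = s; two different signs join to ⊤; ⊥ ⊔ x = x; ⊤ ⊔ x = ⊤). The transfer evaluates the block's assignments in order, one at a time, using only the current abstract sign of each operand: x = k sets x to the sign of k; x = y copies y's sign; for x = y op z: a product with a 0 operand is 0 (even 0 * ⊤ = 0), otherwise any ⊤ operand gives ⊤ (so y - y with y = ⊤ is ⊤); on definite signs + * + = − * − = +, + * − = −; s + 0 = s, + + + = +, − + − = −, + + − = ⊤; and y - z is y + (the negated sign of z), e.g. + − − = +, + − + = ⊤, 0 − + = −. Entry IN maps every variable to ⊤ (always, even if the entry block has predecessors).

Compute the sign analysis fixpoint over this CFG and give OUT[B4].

Answer: {a: ⊤, b: ⊤, c: +, d: ⊤, e: ⊤, f: ⊤}

Trace:
Fixpoint table:
  B0:  IN=(all ⊤)  OUT=(all ⊤)
  B1:  IN=(all ⊤)  OUT={b:-; rest ⊤}
  B2:  IN=(all ⊤)  OUT={e:+; rest ⊤}
  B3:  IN={e:+; rest ⊤}  OUT={c:+, e:+; rest ⊤}
  B4:  IN={c:+, e:+; rest ⊤}  OUT={c:+; rest ⊤}
  B5:  IN={c:+; rest ⊤}  OUT={c:+; rest ⊤}
  B6:  IN={c:+; rest ⊤}  OUT={c:+; rest ⊤}
  B7:  IN={c:+; rest ⊤}  OUT={c:+; rest ⊤}

Merge at B4: IN[B4] = OUT[B3] = {a: ⊤, b: ⊤, c: +, d: ⊤, e: +, f: ⊤}
Applying B4's transfer function to that IN value gives OUT[B4] (row B4 above).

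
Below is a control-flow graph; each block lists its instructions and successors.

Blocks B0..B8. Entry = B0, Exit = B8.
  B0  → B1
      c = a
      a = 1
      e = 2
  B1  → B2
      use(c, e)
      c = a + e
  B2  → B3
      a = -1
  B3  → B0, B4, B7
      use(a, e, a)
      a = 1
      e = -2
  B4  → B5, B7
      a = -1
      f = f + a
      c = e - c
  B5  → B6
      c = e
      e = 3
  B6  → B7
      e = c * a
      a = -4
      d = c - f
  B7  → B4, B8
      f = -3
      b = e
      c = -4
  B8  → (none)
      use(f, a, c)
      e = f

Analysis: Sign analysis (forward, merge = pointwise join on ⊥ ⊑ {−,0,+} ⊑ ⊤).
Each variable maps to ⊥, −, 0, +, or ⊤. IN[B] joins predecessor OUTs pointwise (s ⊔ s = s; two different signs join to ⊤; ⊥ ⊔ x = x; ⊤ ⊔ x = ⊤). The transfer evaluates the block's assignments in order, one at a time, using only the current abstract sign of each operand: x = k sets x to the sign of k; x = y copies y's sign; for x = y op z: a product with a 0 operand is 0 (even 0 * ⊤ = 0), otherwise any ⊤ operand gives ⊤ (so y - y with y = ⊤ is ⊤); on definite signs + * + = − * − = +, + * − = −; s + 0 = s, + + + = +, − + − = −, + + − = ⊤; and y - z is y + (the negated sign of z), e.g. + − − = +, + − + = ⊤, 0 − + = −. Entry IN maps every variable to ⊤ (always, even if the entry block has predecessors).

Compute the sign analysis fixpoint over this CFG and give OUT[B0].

Per-block solution:
  B0:   IN=(all ⊤)   OUT={a:+, e:+; rest ⊤}
  B1:   IN={a:+, e:+; rest ⊤}   OUT={a:+, c:+, e:+; rest ⊤}
  B2:   IN={a:+, c:+, e:+; rest ⊤}   OUT={a:-, c:+, e:+; rest ⊤}
  B3:   IN={a:-, c:+, e:+; rest ⊤}   OUT={a:+, c:+, e:-; rest ⊤}
  B4:   IN=(all ⊤)   OUT={a:-; rest ⊤}
  B5:   IN={a:-; rest ⊤}   OUT={a:-, e:+; rest ⊤}
  B6:   IN={a:-, e:+; rest ⊤}   OUT={a:-; rest ⊤}
  B7:   IN=(all ⊤)   OUT={c:-, f:-; rest ⊤}
  B8:   IN={c:-, f:-; rest ⊤}   OUT={c:-, e:-, f:-; rest ⊤}

Merge at B0 (entry node, so the boundary value (all ⊤) is joined with the incoming edge(s)): IN[B0] = (all ⊤) ⊔ OUT[B3] = {a: ⊤, b: ⊤, c: ⊤, d: ⊤, e: ⊤, f: ⊤}
Applying B0's transfer function to that IN value gives OUT[B0] (row B0 above).

Answer: {a: +, b: ⊤, c: ⊤, d: ⊤, e: +, f: ⊤}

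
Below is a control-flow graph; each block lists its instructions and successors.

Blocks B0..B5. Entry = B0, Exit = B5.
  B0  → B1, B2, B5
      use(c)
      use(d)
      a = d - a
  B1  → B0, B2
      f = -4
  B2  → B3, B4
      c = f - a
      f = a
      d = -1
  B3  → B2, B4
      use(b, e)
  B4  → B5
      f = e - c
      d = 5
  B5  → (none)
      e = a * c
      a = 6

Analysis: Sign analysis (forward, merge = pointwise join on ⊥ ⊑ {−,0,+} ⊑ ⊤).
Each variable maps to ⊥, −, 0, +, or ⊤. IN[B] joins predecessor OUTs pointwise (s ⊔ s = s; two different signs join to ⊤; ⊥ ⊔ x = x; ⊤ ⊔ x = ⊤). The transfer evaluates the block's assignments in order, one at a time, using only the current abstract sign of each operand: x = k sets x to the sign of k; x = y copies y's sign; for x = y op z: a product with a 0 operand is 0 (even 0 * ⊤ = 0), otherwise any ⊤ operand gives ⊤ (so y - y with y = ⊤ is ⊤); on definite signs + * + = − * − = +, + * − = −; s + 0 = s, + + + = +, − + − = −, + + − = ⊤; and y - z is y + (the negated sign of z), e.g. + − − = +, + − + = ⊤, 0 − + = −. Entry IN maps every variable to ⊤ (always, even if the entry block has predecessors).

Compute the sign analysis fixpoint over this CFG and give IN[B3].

Answer: {a: ⊤, b: ⊤, c: ⊤, d: -, e: ⊤, f: ⊤}

Derivation:
Converged values:
  B0:  IN=(all ⊤)  OUT=(all ⊤)
  B1:  IN=(all ⊤)  OUT={f:-; rest ⊤}
  B2:  IN=(all ⊤)  OUT={d:-; rest ⊤}
  B3:  IN={d:-; rest ⊤}  OUT={d:-; rest ⊤}
  B4:  IN={d:-; rest ⊤}  OUT={d:+; rest ⊤}
  B5:  IN=(all ⊤)  OUT={a:+; rest ⊤}

Merge at B3: IN[B3] = OUT[B2] = {a: ⊤, b: ⊤, c: ⊤, d: -, e: ⊤, f: ⊤}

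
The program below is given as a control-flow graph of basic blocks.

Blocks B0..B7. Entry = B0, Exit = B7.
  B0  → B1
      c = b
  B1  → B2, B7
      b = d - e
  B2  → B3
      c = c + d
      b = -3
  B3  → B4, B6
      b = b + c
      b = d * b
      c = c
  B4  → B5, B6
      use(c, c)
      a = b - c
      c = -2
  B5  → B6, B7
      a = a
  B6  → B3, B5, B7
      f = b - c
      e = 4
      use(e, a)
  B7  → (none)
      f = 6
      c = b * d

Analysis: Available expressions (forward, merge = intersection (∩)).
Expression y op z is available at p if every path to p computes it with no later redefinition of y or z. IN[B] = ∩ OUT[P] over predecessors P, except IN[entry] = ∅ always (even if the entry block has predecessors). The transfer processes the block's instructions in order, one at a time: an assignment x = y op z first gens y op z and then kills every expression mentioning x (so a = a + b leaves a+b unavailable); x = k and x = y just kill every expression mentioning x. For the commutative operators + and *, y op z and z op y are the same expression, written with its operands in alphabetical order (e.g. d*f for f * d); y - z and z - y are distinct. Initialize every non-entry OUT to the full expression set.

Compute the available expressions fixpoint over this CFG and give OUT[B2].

Fixpoint table:
  B0: | IN={} | OUT={}
  B1: | IN={} | OUT={d-e}
  B2: | IN={d-e} | OUT={d-e}
  B3: | IN={} | OUT={}
  B4: | IN={} | OUT={}
  B5: | IN={} | OUT={}
  B6: | IN={} | OUT={b-c}
  B7: | IN={} | OUT={b*d}

Merge at B2: IN[B2] = OUT[B1] = {d-e}
Applying B2's transfer function to that IN value gives OUT[B2] (row B2 above).

Answer: {d-e}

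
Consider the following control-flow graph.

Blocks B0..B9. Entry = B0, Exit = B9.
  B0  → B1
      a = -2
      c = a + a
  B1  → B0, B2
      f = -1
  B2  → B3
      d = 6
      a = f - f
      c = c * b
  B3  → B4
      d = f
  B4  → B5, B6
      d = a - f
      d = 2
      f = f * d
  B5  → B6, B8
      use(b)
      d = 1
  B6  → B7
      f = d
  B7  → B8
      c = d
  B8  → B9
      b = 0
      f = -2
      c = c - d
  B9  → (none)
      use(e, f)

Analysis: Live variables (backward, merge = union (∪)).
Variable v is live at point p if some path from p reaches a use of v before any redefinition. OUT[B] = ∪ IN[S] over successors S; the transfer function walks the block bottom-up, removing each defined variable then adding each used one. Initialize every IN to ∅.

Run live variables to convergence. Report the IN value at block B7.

Answer: {d, e}

Trace:
Per-block solution:
  B0:   IN={b, e}   OUT={b, c, e}
  B1:   IN={b, c, e}   OUT={b, c, e, f}
  B2:   IN={b, c, e, f}   OUT={a, b, c, e, f}
  B3:   IN={a, b, c, e, f}   OUT={a, b, c, e, f}
  B4:   IN={a, b, c, e, f}   OUT={b, c, d, e}
  B5:   IN={b, c, e}   OUT={c, d, e}
  B6:   IN={d, e}   OUT={d, e}
  B7:   IN={d, e}   OUT={c, d, e}
  B8:   IN={c, d, e}   OUT={e, f}
  B9:   IN={e, f}   OUT={}

Merge at B7: OUT[B7] = IN[B8] = {c, d, e}
Applying B7's transfer function to that OUT value gives IN[B7] (row B7 above).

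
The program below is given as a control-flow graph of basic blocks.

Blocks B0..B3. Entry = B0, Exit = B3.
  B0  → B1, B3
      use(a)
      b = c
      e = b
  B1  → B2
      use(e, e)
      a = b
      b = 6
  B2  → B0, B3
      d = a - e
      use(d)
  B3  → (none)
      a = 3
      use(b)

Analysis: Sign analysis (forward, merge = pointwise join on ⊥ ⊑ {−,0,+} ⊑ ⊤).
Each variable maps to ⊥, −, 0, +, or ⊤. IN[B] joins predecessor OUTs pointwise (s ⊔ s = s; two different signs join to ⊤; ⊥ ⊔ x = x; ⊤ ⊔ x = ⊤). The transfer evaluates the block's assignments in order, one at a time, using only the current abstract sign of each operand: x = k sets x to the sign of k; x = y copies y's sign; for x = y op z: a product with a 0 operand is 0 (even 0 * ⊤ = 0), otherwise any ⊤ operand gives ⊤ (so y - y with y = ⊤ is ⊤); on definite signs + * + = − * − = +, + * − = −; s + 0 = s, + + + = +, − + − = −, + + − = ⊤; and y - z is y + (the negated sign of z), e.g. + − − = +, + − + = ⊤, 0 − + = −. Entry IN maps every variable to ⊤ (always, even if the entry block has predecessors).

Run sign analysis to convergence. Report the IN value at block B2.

Answer: {a: ⊤, b: +, c: ⊤, d: ⊤, e: ⊤, f: ⊤}

Trace:
Fixpoint table:
  B0:   IN=(all ⊤)   OUT=(all ⊤)
  B1:   IN=(all ⊤)   OUT={b:+; rest ⊤}
  B2:   IN={b:+; rest ⊤}   OUT={b:+; rest ⊤}
  B3:   IN=(all ⊤)   OUT={a:+; rest ⊤}

Merge at B2: IN[B2] = OUT[B1] = {a: ⊤, b: +, c: ⊤, d: ⊤, e: ⊤, f: ⊤}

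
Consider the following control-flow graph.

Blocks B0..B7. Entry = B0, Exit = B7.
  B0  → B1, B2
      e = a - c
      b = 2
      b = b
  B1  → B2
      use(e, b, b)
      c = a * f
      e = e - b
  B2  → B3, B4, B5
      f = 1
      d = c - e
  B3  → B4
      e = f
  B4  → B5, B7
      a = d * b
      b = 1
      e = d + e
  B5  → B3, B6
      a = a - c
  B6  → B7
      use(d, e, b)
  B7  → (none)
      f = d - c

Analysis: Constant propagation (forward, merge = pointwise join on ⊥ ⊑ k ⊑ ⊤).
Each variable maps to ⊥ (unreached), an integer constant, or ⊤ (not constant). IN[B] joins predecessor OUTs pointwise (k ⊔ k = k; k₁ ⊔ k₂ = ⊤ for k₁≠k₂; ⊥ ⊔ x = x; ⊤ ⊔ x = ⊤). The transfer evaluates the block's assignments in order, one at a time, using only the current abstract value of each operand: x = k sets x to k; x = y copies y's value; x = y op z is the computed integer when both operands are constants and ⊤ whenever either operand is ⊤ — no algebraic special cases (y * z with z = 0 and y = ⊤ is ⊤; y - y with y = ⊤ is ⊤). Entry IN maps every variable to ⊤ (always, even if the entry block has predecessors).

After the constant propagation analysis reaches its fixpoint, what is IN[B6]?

Answer: {a: ⊤, b: ⊤, c: ⊤, d: ⊤, e: ⊤, f: 1}

Trace:
Fixpoint table:
  B0: | IN=(all ⊤) | OUT={b:2; rest ⊤}
  B1: | IN={b:2; rest ⊤} | OUT={b:2; rest ⊤}
  B2: | IN={b:2; rest ⊤} | OUT={b:2, f:1; rest ⊤}
  B3: | IN={f:1; rest ⊤} | OUT={e:1, f:1; rest ⊤}
  B4: | IN={f:1; rest ⊤} | OUT={b:1, f:1; rest ⊤}
  B5: | IN={f:1; rest ⊤} | OUT={f:1; rest ⊤}
  B6: | IN={f:1; rest ⊤} | OUT={f:1; rest ⊤}
  B7: | IN={f:1; rest ⊤} | OUT=(all ⊤)

Merge at B6: IN[B6] = OUT[B5] = {a: ⊤, b: ⊤, c: ⊤, d: ⊤, e: ⊤, f: 1}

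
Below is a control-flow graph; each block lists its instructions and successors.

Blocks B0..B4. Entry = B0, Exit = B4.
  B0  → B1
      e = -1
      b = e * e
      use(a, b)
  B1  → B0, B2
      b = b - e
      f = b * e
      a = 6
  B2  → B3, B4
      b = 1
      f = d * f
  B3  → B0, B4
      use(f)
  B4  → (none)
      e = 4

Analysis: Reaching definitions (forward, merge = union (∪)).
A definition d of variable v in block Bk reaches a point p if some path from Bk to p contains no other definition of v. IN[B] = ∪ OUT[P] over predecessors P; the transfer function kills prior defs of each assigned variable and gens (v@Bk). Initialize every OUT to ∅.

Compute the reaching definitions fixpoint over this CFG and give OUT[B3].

Answer: {a@B1, b@B2, e@B0, f@B2}

Trace:
Per-block solution:
  B0:  IN={a@B1, b@B1, b@B2, e@B0, f@B1, f@B2}  OUT={a@B1, b@B0, e@B0, f@B1, f@B2}
  B1:  IN={a@B1, b@B0, e@B0, f@B1, f@B2}  OUT={a@B1, b@B1, e@B0, f@B1}
  B2:  IN={a@B1, b@B1, e@B0, f@B1}  OUT={a@B1, b@B2, e@B0, f@B2}
  B3:  IN={a@B1, b@B2, e@B0, f@B2}  OUT={a@B1, b@B2, e@B0, f@B2}
  B4:  IN={a@B1, b@B2, e@B0, f@B2}  OUT={a@B1, b@B2, e@B4, f@B2}

Merge at B3: IN[B3] = OUT[B2] = {a@B1, b@B2, e@B0, f@B2}
Applying B3's transfer function to that IN value gives OUT[B3] (row B3 above).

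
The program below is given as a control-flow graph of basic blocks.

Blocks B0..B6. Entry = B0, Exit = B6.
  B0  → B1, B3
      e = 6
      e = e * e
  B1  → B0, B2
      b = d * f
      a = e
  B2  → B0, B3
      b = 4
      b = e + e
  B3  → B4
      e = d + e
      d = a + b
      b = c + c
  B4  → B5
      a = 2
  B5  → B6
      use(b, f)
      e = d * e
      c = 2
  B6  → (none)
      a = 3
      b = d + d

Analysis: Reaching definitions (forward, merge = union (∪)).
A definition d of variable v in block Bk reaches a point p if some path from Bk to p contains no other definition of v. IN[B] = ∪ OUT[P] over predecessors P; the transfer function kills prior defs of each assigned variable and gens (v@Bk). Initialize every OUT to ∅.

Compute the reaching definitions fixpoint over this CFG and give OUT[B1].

Answer: {a@B1, b@B1, e@B0}

Trace:
Fixpoint table:
  B0: | IN={a@B1, b@B1, b@B2, e@B0} | OUT={a@B1, b@B1, b@B2, e@B0}
  B1: | IN={a@B1, b@B1, b@B2, e@B0} | OUT={a@B1, b@B1, e@B0}
  B2: | IN={a@B1, b@B1, e@B0} | OUT={a@B1, b@B2, e@B0}
  B3: | IN={a@B1, b@B1, b@B2, e@B0} | OUT={a@B1, b@B3, d@B3, e@B3}
  B4: | IN={a@B1, b@B3, d@B3, e@B3} | OUT={a@B4, b@B3, d@B3, e@B3}
  B5: | IN={a@B4, b@B3, d@B3, e@B3} | OUT={a@B4, b@B3, c@B5, d@B3, e@B5}
  B6: | IN={a@B4, b@B3, c@B5, d@B3, e@B5} | OUT={a@B6, b@B6, c@B5, d@B3, e@B5}

Merge at B1: IN[B1] = OUT[B0] = {a@B1, b@B1, b@B2, e@B0}
Applying B1's transfer function to that IN value gives OUT[B1] (row B1 above).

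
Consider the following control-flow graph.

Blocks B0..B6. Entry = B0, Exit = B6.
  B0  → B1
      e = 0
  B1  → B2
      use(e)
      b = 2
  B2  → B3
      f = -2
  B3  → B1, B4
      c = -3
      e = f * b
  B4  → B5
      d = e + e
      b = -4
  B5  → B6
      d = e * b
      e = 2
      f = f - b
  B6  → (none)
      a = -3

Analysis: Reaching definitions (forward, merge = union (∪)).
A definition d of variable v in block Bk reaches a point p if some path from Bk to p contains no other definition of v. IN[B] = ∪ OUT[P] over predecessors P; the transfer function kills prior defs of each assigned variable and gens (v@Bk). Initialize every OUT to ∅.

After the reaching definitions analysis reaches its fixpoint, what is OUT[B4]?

Answer: {b@B4, c@B3, d@B4, e@B3, f@B2}

Derivation:
Converged values:
  B0:   IN={}   OUT={e@B0}
  B1:   IN={b@B1, c@B3, e@B0, e@B3, f@B2}   OUT={b@B1, c@B3, e@B0, e@B3, f@B2}
  B2:   IN={b@B1, c@B3, e@B0, e@B3, f@B2}   OUT={b@B1, c@B3, e@B0, e@B3, f@B2}
  B3:   IN={b@B1, c@B3, e@B0, e@B3, f@B2}   OUT={b@B1, c@B3, e@B3, f@B2}
  B4:   IN={b@B1, c@B3, e@B3, f@B2}   OUT={b@B4, c@B3, d@B4, e@B3, f@B2}
  B5:   IN={b@B4, c@B3, d@B4, e@B3, f@B2}   OUT={b@B4, c@B3, d@B5, e@B5, f@B5}
  B6:   IN={b@B4, c@B3, d@B5, e@B5, f@B5}   OUT={a@B6, b@B4, c@B3, d@B5, e@B5, f@B5}

Merge at B4: IN[B4] = OUT[B3] = {b@B1, c@B3, e@B3, f@B2}
Applying B4's transfer function to that IN value gives OUT[B4] (row B4 above).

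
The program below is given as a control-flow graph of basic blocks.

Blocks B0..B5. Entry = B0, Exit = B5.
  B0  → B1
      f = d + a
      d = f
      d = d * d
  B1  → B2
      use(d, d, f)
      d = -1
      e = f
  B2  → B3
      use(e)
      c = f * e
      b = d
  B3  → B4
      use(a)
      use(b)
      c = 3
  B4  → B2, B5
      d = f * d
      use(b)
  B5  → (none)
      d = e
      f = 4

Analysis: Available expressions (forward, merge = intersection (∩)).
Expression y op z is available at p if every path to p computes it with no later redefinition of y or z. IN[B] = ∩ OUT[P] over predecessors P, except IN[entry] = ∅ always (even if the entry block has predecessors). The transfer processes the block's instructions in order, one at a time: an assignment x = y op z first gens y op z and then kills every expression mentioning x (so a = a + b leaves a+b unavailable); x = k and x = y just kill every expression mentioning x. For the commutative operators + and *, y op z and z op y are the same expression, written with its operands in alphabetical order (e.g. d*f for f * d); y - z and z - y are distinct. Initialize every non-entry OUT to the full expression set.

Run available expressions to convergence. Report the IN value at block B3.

Fixpoint table:
  B0: | IN={} | OUT={}
  B1: | IN={} | OUT={}
  B2: | IN={} | OUT={e*f}
  B3: | IN={e*f} | OUT={e*f}
  B4: | IN={e*f} | OUT={e*f}
  B5: | IN={e*f} | OUT={}

Merge at B3: IN[B3] = OUT[B2] = {e*f}

Answer: {e*f}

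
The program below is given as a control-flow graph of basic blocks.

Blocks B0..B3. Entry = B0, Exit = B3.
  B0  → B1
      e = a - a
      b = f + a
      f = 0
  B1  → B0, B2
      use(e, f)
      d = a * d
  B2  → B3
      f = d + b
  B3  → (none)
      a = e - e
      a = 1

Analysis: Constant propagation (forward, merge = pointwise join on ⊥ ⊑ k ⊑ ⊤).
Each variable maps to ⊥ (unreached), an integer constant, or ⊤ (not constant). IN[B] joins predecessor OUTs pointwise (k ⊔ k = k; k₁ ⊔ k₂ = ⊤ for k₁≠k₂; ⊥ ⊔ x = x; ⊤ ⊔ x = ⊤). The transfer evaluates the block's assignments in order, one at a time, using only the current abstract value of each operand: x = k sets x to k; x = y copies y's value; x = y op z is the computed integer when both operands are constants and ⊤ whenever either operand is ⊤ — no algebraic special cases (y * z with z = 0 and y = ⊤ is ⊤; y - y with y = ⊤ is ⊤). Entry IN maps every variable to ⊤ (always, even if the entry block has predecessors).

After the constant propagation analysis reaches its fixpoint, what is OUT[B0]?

Answer: {a: ⊤, b: ⊤, c: ⊤, d: ⊤, e: ⊤, f: 0}

Working:
Converged values:
  B0:  IN=(all ⊤)  OUT={f:0; rest ⊤}
  B1:  IN={f:0; rest ⊤}  OUT={f:0; rest ⊤}
  B2:  IN={f:0; rest ⊤}  OUT=(all ⊤)
  B3:  IN=(all ⊤)  OUT={a:1; rest ⊤}

Merge at B0 (entry node, so the boundary value (all ⊤) is joined with the incoming edge(s)): IN[B0] = (all ⊤) ⊔ OUT[B1] = {a: ⊤, b: ⊤, c: ⊤, d: ⊤, e: ⊤, f: ⊤}
Applying B0's transfer function to that IN value gives OUT[B0] (row B0 above).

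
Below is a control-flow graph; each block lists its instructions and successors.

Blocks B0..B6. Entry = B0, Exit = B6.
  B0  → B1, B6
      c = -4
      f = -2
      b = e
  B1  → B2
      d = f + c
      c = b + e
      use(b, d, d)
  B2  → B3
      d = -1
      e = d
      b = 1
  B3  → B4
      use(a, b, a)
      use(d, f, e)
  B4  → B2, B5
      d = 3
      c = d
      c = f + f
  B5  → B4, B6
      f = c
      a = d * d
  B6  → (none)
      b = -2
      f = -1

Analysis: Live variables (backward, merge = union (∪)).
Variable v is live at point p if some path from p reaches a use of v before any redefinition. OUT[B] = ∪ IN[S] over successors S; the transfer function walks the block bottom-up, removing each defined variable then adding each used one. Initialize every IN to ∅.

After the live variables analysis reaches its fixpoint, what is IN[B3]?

Per-block solution:
  B0:   IN={a, e}   OUT={a, b, c, e, f}
  B1:   IN={a, b, c, e, f}   OUT={a, f}
  B2:   IN={a, f}   OUT={a, b, d, e, f}
  B3:   IN={a, b, d, e, f}   OUT={a, f}
  B4:   IN={a, f}   OUT={a, c, d, f}
  B5:   IN={c, d}   OUT={a, f}
  B6:   IN={}   OUT={}

Merge at B3: OUT[B3] = IN[B4] = {a, f}
Applying B3's transfer function to that OUT value gives IN[B3] (row B3 above).

Answer: {a, b, d, e, f}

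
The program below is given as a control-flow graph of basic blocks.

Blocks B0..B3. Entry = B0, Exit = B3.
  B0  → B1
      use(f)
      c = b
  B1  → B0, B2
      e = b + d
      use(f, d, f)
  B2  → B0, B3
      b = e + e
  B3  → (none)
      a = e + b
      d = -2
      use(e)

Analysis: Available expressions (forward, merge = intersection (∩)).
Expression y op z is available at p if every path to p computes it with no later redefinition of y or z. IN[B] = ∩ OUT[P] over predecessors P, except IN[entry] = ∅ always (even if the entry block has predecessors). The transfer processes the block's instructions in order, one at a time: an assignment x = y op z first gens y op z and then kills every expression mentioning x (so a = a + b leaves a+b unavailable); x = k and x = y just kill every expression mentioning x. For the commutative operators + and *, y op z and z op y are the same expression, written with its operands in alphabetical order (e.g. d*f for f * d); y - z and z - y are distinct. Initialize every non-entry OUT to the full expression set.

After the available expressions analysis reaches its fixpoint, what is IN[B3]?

Answer: {e+e}

Trace:
Fixpoint table:
  B0: | IN={} | OUT={}
  B1: | IN={} | OUT={b+d}
  B2: | IN={b+d} | OUT={e+e}
  B3: | IN={e+e} | OUT={b+e, e+e}

Merge at B3: IN[B3] = OUT[B2] = {e+e}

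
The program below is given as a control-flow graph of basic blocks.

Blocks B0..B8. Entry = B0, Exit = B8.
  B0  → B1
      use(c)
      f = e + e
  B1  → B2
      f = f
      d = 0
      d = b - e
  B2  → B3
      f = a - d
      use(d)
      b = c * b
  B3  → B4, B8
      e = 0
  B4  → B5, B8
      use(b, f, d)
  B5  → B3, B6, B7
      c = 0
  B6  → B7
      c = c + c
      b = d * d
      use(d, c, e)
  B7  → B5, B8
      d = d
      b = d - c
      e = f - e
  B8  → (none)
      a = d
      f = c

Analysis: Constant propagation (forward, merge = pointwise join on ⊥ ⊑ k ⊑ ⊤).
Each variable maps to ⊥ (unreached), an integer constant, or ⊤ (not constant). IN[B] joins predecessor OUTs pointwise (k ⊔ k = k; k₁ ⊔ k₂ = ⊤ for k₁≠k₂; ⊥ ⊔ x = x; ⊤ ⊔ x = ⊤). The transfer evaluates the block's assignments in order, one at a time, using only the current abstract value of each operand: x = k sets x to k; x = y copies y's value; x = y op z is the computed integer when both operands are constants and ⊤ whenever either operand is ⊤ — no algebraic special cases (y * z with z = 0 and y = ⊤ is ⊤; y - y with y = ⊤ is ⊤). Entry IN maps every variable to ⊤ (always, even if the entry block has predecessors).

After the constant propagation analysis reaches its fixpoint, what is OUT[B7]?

Fixpoint table:
  B0: | IN=(all ⊤) | OUT=(all ⊤)
  B1: | IN=(all ⊤) | OUT=(all ⊤)
  B2: | IN=(all ⊤) | OUT=(all ⊤)
  B3: | IN=(all ⊤) | OUT={e:0; rest ⊤}
  B4: | IN={e:0; rest ⊤} | OUT={e:0; rest ⊤}
  B5: | IN=(all ⊤) | OUT={c:0; rest ⊤}
  B6: | IN={c:0; rest ⊤} | OUT={c:0; rest ⊤}
  B7: | IN={c:0; rest ⊤} | OUT={c:0; rest ⊤}
  B8: | IN=(all ⊤) | OUT=(all ⊤)

Merge at B7: IN[B7] = OUT[B5] ⊔ OUT[B6] = {a: ⊤, b: ⊤, c: 0, d: ⊤, e: ⊤, f: ⊤}
Applying B7's transfer function to that IN value gives OUT[B7] (row B7 above).

Answer: {a: ⊤, b: ⊤, c: 0, d: ⊤, e: ⊤, f: ⊤}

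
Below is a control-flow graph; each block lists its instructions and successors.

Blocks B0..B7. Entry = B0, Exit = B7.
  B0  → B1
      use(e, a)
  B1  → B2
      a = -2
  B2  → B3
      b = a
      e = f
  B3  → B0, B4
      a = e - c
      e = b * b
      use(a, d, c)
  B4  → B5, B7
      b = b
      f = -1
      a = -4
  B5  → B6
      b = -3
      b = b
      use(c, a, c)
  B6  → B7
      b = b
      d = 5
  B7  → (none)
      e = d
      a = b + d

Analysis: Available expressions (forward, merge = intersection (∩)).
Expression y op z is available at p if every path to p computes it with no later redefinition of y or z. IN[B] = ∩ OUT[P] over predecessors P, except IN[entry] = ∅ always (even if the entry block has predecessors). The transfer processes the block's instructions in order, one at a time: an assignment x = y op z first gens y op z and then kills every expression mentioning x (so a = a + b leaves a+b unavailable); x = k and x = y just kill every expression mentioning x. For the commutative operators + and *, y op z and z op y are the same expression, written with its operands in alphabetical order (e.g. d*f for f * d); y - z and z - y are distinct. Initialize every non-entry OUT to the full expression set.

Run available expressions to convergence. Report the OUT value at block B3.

Converged values:
  B0:  IN={}  OUT={}
  B1:  IN={}  OUT={}
  B2:  IN={}  OUT={}
  B3:  IN={}  OUT={b*b}
  B4:  IN={b*b}  OUT={}
  B5:  IN={}  OUT={}
  B6:  IN={}  OUT={}
  B7:  IN={}  OUT={b+d}

Merge at B3: IN[B3] = OUT[B2] = {}
Applying B3's transfer function to that IN value gives OUT[B3] (row B3 above).

Answer: {b*b}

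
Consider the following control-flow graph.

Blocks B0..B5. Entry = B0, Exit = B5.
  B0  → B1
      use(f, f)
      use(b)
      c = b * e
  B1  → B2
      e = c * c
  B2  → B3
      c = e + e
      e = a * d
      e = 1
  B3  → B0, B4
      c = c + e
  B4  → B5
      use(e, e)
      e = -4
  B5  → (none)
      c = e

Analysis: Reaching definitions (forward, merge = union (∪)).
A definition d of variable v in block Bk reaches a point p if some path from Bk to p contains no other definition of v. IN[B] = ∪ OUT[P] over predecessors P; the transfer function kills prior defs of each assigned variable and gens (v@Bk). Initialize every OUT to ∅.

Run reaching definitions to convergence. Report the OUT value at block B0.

Answer: {c@B0, e@B2}

Trace:
Per-block solution:
  B0:  IN={c@B3, e@B2}  OUT={c@B0, e@B2}
  B1:  IN={c@B0, e@B2}  OUT={c@B0, e@B1}
  B2:  IN={c@B0, e@B1}  OUT={c@B2, e@B2}
  B3:  IN={c@B2, e@B2}  OUT={c@B3, e@B2}
  B4:  IN={c@B3, e@B2}  OUT={c@B3, e@B4}
  B5:  IN={c@B3, e@B4}  OUT={c@B5, e@B4}

Merge at B0 (entry node, so the boundary value {} is joined with the incoming edge(s)): IN[B0] = {} ⊔ OUT[B3] = {c@B3, e@B2}
Applying B0's transfer function to that IN value gives OUT[B0] (row B0 above).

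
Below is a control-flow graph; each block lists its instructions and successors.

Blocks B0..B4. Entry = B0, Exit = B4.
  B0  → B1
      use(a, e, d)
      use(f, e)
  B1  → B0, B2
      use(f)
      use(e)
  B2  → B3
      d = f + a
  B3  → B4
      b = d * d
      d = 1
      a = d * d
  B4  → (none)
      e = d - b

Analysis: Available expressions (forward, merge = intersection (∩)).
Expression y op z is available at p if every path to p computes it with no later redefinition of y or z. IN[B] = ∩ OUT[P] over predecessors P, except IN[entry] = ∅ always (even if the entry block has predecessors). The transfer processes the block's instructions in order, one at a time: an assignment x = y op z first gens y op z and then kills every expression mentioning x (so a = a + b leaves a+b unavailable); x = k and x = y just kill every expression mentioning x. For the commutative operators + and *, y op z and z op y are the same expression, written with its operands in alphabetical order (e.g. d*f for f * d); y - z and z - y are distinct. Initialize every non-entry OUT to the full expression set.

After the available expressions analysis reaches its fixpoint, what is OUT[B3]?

Answer: {d*d}

Working:
Fixpoint table:
  B0:  IN={}  OUT={}
  B1:  IN={}  OUT={}
  B2:  IN={}  OUT={a+f}
  B3:  IN={a+f}  OUT={d*d}
  B4:  IN={d*d}  OUT={d*d, d-b}

Merge at B3: IN[B3] = OUT[B2] = {a+f}
Applying B3's transfer function to that IN value gives OUT[B3] (row B3 above).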